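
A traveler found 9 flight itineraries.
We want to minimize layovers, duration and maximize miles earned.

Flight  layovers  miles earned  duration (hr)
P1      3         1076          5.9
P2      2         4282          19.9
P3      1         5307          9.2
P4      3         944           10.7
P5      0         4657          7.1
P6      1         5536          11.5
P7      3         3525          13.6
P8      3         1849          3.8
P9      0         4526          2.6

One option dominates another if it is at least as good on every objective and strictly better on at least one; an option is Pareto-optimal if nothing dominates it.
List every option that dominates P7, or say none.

P3, P5, P6, P9

P3: layovers 1≤3, miles earned 5307≥3525, duration 9.2≤13.6 — dominates P7.
P5: layovers 0≤3, miles earned 4657≥3525, duration 7.1≤13.6 — dominates P7.
P6: layovers 1≤3, miles earned 5536≥3525, duration 11.5≤13.6 — dominates P7.
P9: layovers 0≤3, miles earned 4526≥3525, duration 2.6≤13.6 — dominates P7.
Others (P1, P2, P4, P8) are each worse than P7 on at least one objective.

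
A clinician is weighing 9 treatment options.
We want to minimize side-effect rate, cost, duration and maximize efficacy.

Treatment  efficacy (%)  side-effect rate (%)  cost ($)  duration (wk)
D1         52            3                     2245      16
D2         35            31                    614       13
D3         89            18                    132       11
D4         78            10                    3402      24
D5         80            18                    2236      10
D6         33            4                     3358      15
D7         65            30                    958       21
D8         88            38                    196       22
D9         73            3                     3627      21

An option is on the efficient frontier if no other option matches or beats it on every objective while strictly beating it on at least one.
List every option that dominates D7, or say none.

D3: efficacy 89≥65, side-effect rate 18≤30, cost 132≤958, duration 11≤21 — dominates D7.
Others (D1, D2, D4, D5, D6, D8, D9) are each worse than D7 on at least one objective.

D3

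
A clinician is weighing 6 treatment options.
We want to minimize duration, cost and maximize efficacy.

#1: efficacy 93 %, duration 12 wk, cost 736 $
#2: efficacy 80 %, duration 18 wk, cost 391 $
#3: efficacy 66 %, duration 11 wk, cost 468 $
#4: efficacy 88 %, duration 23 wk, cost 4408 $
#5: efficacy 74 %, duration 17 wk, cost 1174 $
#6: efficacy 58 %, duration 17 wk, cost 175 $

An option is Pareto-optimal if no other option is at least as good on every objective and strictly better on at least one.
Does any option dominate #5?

#1 vs #5: efficacy 93≥74, duration 12≤17, cost 736≤1174 — #1 is at least as good on every objective and strictly better on at least one, so #1 dominates #5.

Yes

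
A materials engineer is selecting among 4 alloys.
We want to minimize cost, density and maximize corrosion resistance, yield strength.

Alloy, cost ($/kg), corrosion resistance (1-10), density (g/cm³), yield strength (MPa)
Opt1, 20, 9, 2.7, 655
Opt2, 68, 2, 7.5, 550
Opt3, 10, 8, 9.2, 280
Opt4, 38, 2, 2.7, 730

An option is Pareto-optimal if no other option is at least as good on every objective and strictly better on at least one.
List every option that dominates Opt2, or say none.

Opt1, Opt4

Opt1: cost 20≤68, corrosion resistance 9≥2, density 2.7≤7.5, yield strength 655≥550 — dominates Opt2.
Opt4: cost 38≤68, corrosion resistance 2≥2, density 2.7≤7.5, yield strength 730≥550 — dominates Opt2.
Others (Opt3) are each worse than Opt2 on at least one objective.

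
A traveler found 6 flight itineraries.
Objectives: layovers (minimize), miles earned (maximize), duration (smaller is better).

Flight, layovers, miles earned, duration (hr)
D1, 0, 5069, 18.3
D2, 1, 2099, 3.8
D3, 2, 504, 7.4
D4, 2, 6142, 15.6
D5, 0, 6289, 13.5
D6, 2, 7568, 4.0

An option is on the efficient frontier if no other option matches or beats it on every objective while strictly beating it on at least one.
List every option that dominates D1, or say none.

D5

D5: layovers 0≤0, miles earned 6289≥5069, duration 13.5≤18.3 — dominates D1.
Others (D2, D3, D4, D6) are each worse than D1 on at least one objective.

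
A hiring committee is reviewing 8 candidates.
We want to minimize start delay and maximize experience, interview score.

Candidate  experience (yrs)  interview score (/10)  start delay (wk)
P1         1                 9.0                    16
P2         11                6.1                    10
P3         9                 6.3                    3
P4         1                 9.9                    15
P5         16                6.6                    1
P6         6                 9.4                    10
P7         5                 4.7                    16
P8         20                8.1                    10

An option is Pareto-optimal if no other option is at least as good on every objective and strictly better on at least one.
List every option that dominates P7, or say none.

P2, P3, P5, P6, P8

P2: experience 11≥5, interview score 6.1≥4.7, start delay 10≤16 — dominates P7.
P3: experience 9≥5, interview score 6.3≥4.7, start delay 3≤16 — dominates P7.
P5: experience 16≥5, interview score 6.6≥4.7, start delay 1≤16 — dominates P7.
P6: experience 6≥5, interview score 9.4≥4.7, start delay 10≤16 — dominates P7.
P8: experience 20≥5, interview score 8.1≥4.7, start delay 10≤16 — dominates P7.
Others (P1, P4) are each worse than P7 on at least one objective.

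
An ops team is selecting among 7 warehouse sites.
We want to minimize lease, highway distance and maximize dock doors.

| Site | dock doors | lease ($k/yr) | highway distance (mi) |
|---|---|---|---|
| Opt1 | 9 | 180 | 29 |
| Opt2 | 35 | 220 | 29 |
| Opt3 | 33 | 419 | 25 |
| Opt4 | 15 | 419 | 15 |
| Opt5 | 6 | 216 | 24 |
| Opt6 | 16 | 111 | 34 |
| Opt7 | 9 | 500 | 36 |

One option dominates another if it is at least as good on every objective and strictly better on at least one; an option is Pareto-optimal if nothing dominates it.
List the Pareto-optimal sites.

Opt1: not dominated.
Opt2: not dominated (best dock doors).
Opt3: not dominated.
Opt4: not dominated (best highway distance).
Opt5: not dominated.
Opt6: not dominated (best lease).
Opt7: dominated by Opt1 (dock doors 9≥9, lease 180≤500, highway distance 29≤36).

Opt1, Opt2, Opt3, Opt4, Opt5, Opt6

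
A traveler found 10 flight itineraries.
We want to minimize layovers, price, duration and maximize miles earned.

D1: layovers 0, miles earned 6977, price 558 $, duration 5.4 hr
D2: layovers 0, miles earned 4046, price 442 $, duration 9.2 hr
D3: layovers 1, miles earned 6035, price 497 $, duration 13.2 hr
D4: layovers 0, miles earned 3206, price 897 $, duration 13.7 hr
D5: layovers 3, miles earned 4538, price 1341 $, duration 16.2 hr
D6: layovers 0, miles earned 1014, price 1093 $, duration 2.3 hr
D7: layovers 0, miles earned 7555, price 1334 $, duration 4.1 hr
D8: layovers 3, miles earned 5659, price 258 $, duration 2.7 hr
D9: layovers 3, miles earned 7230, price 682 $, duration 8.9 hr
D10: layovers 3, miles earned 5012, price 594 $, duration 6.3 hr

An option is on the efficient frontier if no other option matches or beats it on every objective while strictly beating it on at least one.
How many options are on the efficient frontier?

D1: not dominated.
D2: not dominated.
D3: not dominated.
D4: dominated by D1 (layovers 0≤0, miles earned 6977≥3206, price 558≤897, duration 5.4≤13.7).
D5: dominated by D1 (layovers 0≤3, miles earned 6977≥4538, price 558≤1341, duration 5.4≤16.2).
D6: not dominated (best duration).
D7: not dominated (best miles earned).
D8: not dominated (best price).
D9: not dominated.
D10: dominated by D1 (layovers 0≤3, miles earned 6977≥5012, price 558≤594, duration 5.4≤6.3).
Pareto-optimal: D1, D2, D3, D6, D7, D8, D9 → 7.

7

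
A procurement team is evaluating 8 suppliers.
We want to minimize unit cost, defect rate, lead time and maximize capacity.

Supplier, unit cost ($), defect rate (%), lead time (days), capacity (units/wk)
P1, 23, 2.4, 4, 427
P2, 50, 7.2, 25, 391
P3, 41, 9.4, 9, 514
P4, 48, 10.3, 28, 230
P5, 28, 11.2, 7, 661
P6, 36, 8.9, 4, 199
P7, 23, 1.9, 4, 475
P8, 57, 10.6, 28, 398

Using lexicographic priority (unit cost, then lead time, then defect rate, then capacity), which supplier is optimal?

P7

First minimize unit cost: best is 23, kept {P1, P7}.
Then minimize lead time: best is 4, kept {P1, P7}.
Then minimize defect rate: best is 1.9, kept {P7}.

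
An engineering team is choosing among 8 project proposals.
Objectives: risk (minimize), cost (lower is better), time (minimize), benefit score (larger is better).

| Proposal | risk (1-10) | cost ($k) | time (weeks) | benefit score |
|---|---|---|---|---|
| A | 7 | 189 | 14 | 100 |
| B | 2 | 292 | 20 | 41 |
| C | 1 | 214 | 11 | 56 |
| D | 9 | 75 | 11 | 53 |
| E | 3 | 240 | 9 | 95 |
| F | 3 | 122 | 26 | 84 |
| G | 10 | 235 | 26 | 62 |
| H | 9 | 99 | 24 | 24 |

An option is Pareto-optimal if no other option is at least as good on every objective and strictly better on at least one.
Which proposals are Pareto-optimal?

A: not dominated (best benefit score).
B: dominated by C (risk 1≤2, cost 214≤292, time 11≤20, benefit score 56≥41).
C: not dominated (best risk).
D: not dominated (best cost).
E: not dominated (best time).
F: not dominated.
G: dominated by A (risk 7≤10, cost 189≤235, time 14≤26, benefit score 100≥62).
H: dominated by D (risk 9≤9, cost 75≤99, time 11≤24, benefit score 53≥24).

A, C, D, E, F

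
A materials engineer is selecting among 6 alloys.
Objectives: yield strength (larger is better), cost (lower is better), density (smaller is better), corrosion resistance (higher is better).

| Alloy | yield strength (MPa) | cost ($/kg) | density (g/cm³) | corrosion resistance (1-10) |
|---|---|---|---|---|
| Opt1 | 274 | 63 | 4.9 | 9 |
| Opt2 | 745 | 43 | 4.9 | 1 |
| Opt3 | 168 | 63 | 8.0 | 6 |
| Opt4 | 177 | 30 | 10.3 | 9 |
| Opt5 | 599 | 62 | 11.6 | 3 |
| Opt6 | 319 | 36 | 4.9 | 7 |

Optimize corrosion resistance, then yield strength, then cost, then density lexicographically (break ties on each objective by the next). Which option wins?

Opt1

First maximize corrosion resistance: best is 9, kept {Opt1, Opt4}.
Then maximize yield strength: best is 274, kept {Opt1}.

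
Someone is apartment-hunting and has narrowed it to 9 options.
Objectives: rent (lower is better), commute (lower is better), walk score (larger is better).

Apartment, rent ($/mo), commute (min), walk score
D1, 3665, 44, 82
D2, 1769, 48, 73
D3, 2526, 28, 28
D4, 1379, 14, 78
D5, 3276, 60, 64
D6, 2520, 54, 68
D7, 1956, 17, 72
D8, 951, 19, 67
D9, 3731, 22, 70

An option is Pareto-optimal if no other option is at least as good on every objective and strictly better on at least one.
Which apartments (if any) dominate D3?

D4, D7, D8

D4: rent 1379≤2526, commute 14≤28, walk score 78≥28 — dominates D3.
D7: rent 1956≤2526, commute 17≤28, walk score 72≥28 — dominates D3.
D8: rent 951≤2526, commute 19≤28, walk score 67≥28 — dominates D3.
Others (D1, D2, D5, D6, D9) are each worse than D3 on at least one objective.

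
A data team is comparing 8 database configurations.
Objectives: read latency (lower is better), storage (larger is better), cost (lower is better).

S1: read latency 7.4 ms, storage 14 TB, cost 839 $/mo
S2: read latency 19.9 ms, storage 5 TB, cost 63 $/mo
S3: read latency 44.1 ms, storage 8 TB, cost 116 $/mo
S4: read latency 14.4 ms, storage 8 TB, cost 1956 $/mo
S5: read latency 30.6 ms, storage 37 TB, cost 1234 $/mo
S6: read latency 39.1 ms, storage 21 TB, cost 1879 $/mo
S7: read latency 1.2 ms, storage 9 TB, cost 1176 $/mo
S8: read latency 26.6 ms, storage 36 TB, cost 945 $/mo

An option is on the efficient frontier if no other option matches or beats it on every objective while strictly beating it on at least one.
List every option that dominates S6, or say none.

S5: read latency 30.6≤39.1, storage 37≥21, cost 1234≤1879 — dominates S6.
S8: read latency 26.6≤39.1, storage 36≥21, cost 945≤1879 — dominates S6.
Others (S1, S2, S3, S4, S7) are each worse than S6 on at least one objective.

S5, S8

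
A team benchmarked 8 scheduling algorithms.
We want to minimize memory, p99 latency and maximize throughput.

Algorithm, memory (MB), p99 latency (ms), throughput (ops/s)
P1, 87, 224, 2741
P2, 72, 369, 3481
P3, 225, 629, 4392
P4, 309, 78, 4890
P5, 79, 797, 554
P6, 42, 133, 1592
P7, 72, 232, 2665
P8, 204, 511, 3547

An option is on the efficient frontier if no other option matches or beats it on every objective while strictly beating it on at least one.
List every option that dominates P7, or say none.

none

P1: worse on memory (87 vs 72).
P2: worse on p99 latency (369 vs 232).
P3: worse on memory (225 vs 72).
P4: worse on memory (309 vs 72).
P5: worse on memory (79 vs 72).
P6: worse on throughput (1592 vs 2665).
P8: worse on memory (204 vs 72).
No option dominates P7.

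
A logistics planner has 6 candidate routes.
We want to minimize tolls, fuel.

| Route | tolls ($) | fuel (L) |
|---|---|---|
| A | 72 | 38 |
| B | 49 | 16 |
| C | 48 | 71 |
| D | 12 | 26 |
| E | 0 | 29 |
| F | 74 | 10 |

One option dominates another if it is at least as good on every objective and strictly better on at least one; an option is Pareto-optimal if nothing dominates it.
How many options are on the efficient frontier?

4

A: dominated by B (tolls 49≤72, fuel 16≤38).
B: not dominated.
C: dominated by D (tolls 12≤48, fuel 26≤71).
D: not dominated.
E: not dominated (best tolls).
F: not dominated (best fuel).
Pareto-optimal: B, D, E, F → 4.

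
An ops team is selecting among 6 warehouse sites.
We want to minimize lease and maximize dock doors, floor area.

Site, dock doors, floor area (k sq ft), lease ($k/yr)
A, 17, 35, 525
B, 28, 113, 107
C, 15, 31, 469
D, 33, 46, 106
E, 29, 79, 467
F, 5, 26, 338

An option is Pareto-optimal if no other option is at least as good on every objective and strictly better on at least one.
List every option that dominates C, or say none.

B, D, E

B: dock doors 28≥15, floor area 113≥31, lease 107≤469 — dominates C.
D: dock doors 33≥15, floor area 46≥31, lease 106≤469 — dominates C.
E: dock doors 29≥15, floor area 79≥31, lease 467≤469 — dominates C.
Others (A, F) are each worse than C on at least one objective.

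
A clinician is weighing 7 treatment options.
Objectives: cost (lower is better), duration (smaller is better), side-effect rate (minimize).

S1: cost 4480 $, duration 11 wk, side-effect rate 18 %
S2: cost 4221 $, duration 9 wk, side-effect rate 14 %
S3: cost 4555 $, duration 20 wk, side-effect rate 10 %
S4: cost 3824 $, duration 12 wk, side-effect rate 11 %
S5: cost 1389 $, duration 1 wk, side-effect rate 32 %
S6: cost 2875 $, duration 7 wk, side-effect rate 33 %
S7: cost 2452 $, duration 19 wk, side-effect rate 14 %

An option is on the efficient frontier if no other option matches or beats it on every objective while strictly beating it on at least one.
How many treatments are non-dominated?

5

S1: dominated by S2 (cost 4221≤4480, duration 9≤11, side-effect rate 14≤18).
S2: not dominated.
S3: not dominated (best side-effect rate).
S4: not dominated.
S5: not dominated (best cost).
S6: dominated by S5 (cost 1389≤2875, duration 1≤7, side-effect rate 32≤33).
S7: not dominated.
Pareto-optimal: S2, S3, S4, S5, S7 → 5.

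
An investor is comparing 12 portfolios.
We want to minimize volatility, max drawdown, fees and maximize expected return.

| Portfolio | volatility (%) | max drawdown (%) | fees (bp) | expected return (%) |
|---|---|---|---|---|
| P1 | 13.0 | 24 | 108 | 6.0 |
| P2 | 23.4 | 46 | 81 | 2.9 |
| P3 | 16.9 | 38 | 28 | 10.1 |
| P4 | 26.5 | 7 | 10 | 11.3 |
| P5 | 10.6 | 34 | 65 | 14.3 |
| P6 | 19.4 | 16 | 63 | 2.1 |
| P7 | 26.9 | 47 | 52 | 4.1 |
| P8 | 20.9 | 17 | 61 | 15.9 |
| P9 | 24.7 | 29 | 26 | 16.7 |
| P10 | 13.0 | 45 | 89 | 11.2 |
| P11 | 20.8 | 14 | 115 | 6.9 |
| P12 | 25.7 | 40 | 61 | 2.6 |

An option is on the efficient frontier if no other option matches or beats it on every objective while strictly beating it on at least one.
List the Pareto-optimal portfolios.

P1, P3, P4, P5, P6, P8, P9, P11

P1: not dominated.
P2: dominated by P3 (volatility 16.9≤23.4, max drawdown 38≤46, fees 28≤81, expected return 10.1≥2.9).
P3: not dominated.
P4: not dominated (best max drawdown).
P5: not dominated (best volatility).
P6: not dominated.
P7: dominated by P3 (volatility 16.9≤26.9, max drawdown 38≤47, fees 28≤52, expected return 10.1≥4.1).
P8: not dominated.
P9: not dominated (best expected return).
P10: dominated by P5 (volatility 10.6≤13.0, max drawdown 34≤45, fees 65≤89, expected return 14.3≥11.2).
P11: not dominated.
P12: dominated by P3 (volatility 16.9≤25.7, max drawdown 38≤40, fees 28≤61, expected return 10.1≥2.6).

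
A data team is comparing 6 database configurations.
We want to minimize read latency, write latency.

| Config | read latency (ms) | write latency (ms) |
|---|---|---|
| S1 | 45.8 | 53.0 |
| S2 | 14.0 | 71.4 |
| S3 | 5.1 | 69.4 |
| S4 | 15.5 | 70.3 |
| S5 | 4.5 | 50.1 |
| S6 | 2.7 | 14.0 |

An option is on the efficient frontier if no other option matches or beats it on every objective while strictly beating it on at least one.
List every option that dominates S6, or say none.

S1: worse on read latency (45.8 vs 2.7).
S2: worse on read latency (14.0 vs 2.7).
S3: worse on read latency (5.1 vs 2.7).
S4: worse on read latency (15.5 vs 2.7).
S5: worse on read latency (4.5 vs 2.7).
No option dominates S6.

none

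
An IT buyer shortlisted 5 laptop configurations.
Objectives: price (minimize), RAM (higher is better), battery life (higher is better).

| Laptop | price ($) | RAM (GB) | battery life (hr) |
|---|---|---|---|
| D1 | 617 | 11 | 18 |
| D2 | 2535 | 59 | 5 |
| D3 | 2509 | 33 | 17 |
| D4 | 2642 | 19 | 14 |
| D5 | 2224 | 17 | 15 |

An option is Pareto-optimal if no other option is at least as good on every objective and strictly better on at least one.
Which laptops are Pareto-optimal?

D1, D2, D3, D5

D1: not dominated (best price).
D2: not dominated (best RAM).
D3: not dominated.
D4: dominated by D3 (price 2509≤2642, RAM 33≥19, battery life 17≥14).
D5: not dominated.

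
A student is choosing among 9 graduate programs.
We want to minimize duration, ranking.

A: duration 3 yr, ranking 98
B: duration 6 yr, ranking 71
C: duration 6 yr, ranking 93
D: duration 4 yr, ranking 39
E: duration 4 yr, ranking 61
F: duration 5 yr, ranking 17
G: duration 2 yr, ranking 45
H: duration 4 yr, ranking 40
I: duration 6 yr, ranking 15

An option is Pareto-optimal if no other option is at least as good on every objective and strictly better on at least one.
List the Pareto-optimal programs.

D, F, G, I

A: dominated by G (duration 2≤3, ranking 45≤98).
B: dominated by D (duration 4≤6, ranking 39≤71).
C: dominated by B (duration 6≤6, ranking 71≤93).
D: not dominated.
E: dominated by D (duration 4≤4, ranking 39≤61).
F: not dominated.
G: not dominated (best duration).
H: dominated by D (duration 4≤4, ranking 39≤40).
I: not dominated (best ranking).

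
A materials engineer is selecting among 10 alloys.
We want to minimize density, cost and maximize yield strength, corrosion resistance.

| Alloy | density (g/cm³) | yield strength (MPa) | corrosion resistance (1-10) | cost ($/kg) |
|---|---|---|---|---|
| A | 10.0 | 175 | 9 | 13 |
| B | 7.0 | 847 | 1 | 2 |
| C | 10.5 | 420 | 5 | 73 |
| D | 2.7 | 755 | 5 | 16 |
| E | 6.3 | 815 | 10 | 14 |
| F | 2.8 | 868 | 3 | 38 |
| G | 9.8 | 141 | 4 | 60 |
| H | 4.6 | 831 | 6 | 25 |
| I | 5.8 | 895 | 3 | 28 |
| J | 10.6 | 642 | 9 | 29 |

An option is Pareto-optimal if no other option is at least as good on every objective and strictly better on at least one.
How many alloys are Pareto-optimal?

A: not dominated.
B: not dominated (best cost).
C: dominated by D (density 2.7≤10.5, yield strength 755≥420, corrosion resistance 5≥5, cost 16≤73).
D: not dominated (best density).
E: not dominated (best corrosion resistance).
F: not dominated.
G: dominated by D (density 2.7≤9.8, yield strength 755≥141, corrosion resistance 5≥4, cost 16≤60).
H: not dominated.
I: not dominated (best yield strength).
J: dominated by E (density 6.3≤10.6, yield strength 815≥642, corrosion resistance 10≥9, cost 14≤29).
Pareto-optimal: A, B, D, E, F, H, I → 7.

7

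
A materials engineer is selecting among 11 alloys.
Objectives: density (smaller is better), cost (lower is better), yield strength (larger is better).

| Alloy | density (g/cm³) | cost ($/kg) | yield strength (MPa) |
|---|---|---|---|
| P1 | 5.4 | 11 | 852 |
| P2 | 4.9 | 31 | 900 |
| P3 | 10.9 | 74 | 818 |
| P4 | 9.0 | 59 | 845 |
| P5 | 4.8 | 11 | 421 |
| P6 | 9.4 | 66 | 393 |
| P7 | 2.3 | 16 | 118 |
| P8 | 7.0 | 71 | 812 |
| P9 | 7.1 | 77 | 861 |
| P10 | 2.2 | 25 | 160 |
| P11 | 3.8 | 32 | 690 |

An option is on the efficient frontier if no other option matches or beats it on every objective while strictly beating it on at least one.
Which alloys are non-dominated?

P1: not dominated.
P2: not dominated (best yield strength).
P3: dominated by P1 (density 5.4≤10.9, cost 11≤74, yield strength 852≥818).
P4: dominated by P1 (density 5.4≤9.0, cost 11≤59, yield strength 852≥845).
P5: not dominated.
P6: dominated by P1 (density 5.4≤9.4, cost 11≤66, yield strength 852≥393).
P7: not dominated.
P8: dominated by P1 (density 5.4≤7.0, cost 11≤71, yield strength 852≥812).
P9: dominated by P2 (density 4.9≤7.1, cost 31≤77, yield strength 900≥861).
P10: not dominated (best density).
P11: not dominated.

P1, P2, P5, P7, P10, P11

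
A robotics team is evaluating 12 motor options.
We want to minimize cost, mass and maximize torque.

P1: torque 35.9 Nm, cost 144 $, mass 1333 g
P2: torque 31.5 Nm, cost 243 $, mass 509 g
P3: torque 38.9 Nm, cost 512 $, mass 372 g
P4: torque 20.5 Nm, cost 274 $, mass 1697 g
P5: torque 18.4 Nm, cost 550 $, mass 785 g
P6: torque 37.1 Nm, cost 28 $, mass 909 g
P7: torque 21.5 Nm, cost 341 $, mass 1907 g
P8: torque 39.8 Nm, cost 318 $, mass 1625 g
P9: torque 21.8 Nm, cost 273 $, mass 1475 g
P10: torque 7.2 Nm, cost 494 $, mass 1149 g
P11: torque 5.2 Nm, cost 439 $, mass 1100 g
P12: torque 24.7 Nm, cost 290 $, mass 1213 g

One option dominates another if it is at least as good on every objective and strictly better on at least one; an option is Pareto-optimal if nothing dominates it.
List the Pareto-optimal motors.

P1: dominated by P6 (torque 37.1≥35.9, cost 28≤144, mass 909≤1333).
P2: not dominated.
P3: not dominated (best mass).
P4: dominated by P1 (torque 35.9≥20.5, cost 144≤274, mass 1333≤1697).
P5: dominated by P2 (torque 31.5≥18.4, cost 243≤550, mass 509≤785).
P6: not dominated (best cost).
P7: dominated by P1 (torque 35.9≥21.5, cost 144≤341, mass 1333≤1907).
P8: not dominated (best torque).
P9: dominated by P1 (torque 35.9≥21.8, cost 144≤273, mass 1333≤1475).
P10: dominated by P2 (torque 31.5≥7.2, cost 243≤494, mass 509≤1149).
P11: dominated by P2 (torque 31.5≥5.2, cost 243≤439, mass 509≤1100).
P12: dominated by P2 (torque 31.5≥24.7, cost 243≤290, mass 509≤1213).

P2, P3, P6, P8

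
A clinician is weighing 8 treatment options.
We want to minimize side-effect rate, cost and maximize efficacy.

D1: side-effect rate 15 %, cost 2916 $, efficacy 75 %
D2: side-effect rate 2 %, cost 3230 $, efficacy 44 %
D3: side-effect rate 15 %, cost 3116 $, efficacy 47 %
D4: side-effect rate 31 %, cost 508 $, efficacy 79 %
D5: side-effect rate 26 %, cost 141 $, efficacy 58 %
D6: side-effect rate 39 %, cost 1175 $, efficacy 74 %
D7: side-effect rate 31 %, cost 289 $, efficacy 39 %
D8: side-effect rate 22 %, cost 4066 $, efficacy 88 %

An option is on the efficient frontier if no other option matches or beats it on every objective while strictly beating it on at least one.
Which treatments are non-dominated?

D1, D2, D4, D5, D8

D1: not dominated.
D2: not dominated (best side-effect rate).
D3: dominated by D1 (side-effect rate 15≤15, cost 2916≤3116, efficacy 75≥47).
D4: not dominated.
D5: not dominated (best cost).
D6: dominated by D4 (side-effect rate 31≤39, cost 508≤1175, efficacy 79≥74).
D7: dominated by D5 (side-effect rate 26≤31, cost 141≤289, efficacy 58≥39).
D8: not dominated (best efficacy).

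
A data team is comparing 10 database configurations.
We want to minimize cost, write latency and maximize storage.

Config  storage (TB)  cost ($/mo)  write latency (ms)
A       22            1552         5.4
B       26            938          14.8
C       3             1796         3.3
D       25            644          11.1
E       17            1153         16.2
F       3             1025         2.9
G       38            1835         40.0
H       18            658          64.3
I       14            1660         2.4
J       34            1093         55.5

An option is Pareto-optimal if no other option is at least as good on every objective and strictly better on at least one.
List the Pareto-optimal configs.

A, B, D, F, G, I, J

A: not dominated.
B: not dominated.
C: dominated by F (storage 3≥3, cost 1025≤1796, write latency 2.9≤3.3).
D: not dominated (best cost).
E: dominated by B (storage 26≥17, cost 938≤1153, write latency 14.8≤16.2).
F: not dominated.
G: not dominated (best storage).
H: dominated by D (storage 25≥18, cost 644≤658, write latency 11.1≤64.3).
I: not dominated (best write latency).
J: not dominated.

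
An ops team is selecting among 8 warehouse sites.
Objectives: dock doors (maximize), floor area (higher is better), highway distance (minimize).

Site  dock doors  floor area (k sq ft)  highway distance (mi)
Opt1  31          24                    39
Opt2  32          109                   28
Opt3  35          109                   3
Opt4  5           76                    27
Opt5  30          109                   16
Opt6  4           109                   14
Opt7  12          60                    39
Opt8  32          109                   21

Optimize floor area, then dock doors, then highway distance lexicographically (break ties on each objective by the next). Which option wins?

Opt3

First maximize floor area: best is 109, kept {Opt2, Opt3, Opt5, Opt6, Opt8}.
Then maximize dock doors: best is 35, kept {Opt3}.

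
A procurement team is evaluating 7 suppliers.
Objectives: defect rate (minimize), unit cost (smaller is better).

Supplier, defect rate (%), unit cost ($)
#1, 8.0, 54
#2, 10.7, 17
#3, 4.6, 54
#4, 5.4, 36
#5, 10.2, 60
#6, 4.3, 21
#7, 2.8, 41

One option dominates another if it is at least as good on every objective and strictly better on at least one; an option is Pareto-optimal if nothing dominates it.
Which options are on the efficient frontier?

#2, #6, #7

#1: dominated by #3 (defect rate 4.6≤8.0, unit cost 54≤54).
#2: not dominated (best unit cost).
#3: dominated by #6 (defect rate 4.3≤4.6, unit cost 21≤54).
#4: dominated by #6 (defect rate 4.3≤5.4, unit cost 21≤36).
#5: dominated by #1 (defect rate 8.0≤10.2, unit cost 54≤60).
#6: not dominated.
#7: not dominated (best defect rate).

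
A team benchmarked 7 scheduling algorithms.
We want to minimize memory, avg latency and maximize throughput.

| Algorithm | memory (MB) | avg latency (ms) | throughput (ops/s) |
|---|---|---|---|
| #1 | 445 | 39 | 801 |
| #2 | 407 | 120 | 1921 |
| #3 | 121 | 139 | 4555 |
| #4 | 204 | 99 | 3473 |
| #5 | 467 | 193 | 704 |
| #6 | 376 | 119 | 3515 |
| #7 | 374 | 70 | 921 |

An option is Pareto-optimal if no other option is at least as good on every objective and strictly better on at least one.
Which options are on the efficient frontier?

#1, #3, #4, #6, #7

#1: not dominated (best avg latency).
#2: dominated by #4 (memory 204≤407, avg latency 99≤120, throughput 3473≥1921).
#3: not dominated (best memory).
#4: not dominated.
#5: dominated by #1 (memory 445≤467, avg latency 39≤193, throughput 801≥704).
#6: not dominated.
#7: not dominated.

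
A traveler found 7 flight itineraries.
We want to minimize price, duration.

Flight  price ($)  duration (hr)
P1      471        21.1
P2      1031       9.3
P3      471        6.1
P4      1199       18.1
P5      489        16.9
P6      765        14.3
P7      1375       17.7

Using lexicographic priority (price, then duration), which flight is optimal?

First minimize price: best is 471, kept {P1, P3}.
Then minimize duration: best is 6.1, kept {P3}.

P3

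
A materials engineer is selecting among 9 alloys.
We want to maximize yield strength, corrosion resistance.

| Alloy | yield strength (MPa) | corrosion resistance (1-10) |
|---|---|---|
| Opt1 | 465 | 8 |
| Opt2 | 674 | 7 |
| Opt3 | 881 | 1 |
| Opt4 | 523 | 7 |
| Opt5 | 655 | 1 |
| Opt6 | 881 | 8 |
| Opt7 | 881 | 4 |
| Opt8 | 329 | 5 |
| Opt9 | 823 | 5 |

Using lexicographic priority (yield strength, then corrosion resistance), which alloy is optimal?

First maximize yield strength: best is 881, kept {Opt3, Opt6, Opt7}.
Then maximize corrosion resistance: best is 8, kept {Opt6}.

Opt6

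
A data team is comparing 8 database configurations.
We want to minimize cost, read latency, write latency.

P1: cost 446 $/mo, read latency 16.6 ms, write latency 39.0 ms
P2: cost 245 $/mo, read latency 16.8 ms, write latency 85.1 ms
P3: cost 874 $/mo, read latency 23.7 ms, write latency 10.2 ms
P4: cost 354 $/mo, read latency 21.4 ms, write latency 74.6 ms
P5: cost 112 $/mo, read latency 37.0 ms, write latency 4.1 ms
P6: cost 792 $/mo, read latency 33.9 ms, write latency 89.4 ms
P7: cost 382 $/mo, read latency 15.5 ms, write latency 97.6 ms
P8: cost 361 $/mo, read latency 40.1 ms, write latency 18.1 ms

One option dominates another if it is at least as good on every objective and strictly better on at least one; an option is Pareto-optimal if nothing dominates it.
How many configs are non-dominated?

6

P1: not dominated.
P2: not dominated.
P3: not dominated.
P4: not dominated.
P5: not dominated (best cost).
P6: dominated by P1 (cost 446≤792, read latency 16.6≤33.9, write latency 39.0≤89.4).
P7: not dominated (best read latency).
P8: dominated by P5 (cost 112≤361, read latency 37.0≤40.1, write latency 4.1≤18.1).
Pareto-optimal: P1, P2, P3, P4, P5, P7 → 6.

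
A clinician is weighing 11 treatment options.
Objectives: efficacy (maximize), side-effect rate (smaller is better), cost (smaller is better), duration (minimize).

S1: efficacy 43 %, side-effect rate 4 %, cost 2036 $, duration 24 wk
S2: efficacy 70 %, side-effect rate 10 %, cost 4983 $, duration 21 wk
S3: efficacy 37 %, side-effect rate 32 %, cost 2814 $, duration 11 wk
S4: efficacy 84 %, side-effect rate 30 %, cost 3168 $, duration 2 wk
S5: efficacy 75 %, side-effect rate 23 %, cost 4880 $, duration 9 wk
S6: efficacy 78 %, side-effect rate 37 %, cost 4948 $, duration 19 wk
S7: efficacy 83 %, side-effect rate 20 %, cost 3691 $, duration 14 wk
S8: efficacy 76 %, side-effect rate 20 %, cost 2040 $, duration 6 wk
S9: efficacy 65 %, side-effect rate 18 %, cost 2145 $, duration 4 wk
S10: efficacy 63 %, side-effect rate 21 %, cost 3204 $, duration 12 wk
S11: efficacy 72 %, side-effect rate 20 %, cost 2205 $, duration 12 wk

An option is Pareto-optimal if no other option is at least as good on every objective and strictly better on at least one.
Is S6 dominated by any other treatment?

Yes

S4 vs S6: efficacy 84≥78, side-effect rate 30≤37, cost 3168≤4948, duration 2≤19 — S4 is at least as good on every objective and strictly better on at least one, so S4 dominates S6.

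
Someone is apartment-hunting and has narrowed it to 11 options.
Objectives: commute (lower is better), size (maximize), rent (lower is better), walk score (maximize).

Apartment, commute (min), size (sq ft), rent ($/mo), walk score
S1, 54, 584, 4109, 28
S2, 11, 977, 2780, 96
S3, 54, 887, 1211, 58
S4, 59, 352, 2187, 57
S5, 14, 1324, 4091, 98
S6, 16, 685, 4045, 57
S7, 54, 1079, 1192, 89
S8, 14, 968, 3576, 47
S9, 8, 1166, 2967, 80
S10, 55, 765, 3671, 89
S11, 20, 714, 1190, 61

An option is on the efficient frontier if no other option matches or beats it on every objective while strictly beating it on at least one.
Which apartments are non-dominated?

S1: dominated by S2 (commute 11≤54, size 977≥584, rent 2780≤4109, walk score 96≥28).
S2: not dominated.
S3: dominated by S7 (commute 54≤54, size 1079≥887, rent 1192≤1211, walk score 89≥58).
S4: dominated by S3 (commute 54≤59, size 887≥352, rent 1211≤2187, walk score 58≥57).
S5: not dominated (best size).
S6: dominated by S2 (commute 11≤16, size 977≥685, rent 2780≤4045, walk score 96≥57).
S7: not dominated.
S8: dominated by S2 (commute 11≤14, size 977≥968, rent 2780≤3576, walk score 96≥47).
S9: not dominated (best commute).
S10: dominated by S2 (commute 11≤55, size 977≥765, rent 2780≤3671, walk score 96≥89).
S11: not dominated (best rent).

S2, S5, S7, S9, S11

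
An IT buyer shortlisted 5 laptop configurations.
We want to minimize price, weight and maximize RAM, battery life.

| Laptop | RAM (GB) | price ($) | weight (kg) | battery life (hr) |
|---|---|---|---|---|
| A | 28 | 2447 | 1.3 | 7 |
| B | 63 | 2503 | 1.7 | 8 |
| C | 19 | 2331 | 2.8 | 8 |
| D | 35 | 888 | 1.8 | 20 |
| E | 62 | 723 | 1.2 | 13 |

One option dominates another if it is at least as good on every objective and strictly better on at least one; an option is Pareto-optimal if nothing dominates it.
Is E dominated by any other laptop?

A: worse on RAM (28 vs 62).
B: worse on price (2503 vs 723).
C: worse on RAM (19 vs 62).
D: worse on RAM (35 vs 62).
No option is at least as good as E on every objective and strictly better on one.

No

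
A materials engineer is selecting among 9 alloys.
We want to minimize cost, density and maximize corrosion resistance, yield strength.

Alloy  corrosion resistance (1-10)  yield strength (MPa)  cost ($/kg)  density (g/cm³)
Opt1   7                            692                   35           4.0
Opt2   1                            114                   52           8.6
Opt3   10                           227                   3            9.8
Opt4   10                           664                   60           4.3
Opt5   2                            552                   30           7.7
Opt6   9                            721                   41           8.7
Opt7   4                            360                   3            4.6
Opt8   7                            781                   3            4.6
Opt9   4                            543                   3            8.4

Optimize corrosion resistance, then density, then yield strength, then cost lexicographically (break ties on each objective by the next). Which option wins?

Opt4

First maximize corrosion resistance: best is 10, kept {Opt3, Opt4}.
Then minimize density: best is 4.3, kept {Opt4}.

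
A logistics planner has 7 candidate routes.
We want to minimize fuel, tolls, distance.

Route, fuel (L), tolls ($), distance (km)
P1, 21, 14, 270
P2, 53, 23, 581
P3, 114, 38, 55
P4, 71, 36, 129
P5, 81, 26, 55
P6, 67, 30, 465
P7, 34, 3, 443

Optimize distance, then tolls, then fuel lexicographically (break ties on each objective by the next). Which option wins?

P5

First minimize distance: best is 55, kept {P3, P5}.
Then minimize tolls: best is 26, kept {P5}.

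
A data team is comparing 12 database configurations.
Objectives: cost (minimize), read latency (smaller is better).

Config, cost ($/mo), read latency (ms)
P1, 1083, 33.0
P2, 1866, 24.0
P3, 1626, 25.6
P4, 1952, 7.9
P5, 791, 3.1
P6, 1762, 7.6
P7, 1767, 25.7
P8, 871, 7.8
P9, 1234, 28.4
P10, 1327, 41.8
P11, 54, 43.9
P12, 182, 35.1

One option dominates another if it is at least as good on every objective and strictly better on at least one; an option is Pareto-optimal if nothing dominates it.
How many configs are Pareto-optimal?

3

P1: dominated by P5 (cost 791≤1083, read latency 3.1≤33.0).
P2: dominated by P5 (cost 791≤1866, read latency 3.1≤24.0).
P3: dominated by P5 (cost 791≤1626, read latency 3.1≤25.6).
P4: dominated by P5 (cost 791≤1952, read latency 3.1≤7.9).
P5: not dominated (best read latency).
P6: dominated by P5 (cost 791≤1762, read latency 3.1≤7.6).
P7: dominated by P3 (cost 1626≤1767, read latency 25.6≤25.7).
P8: dominated by P5 (cost 791≤871, read latency 3.1≤7.8).
P9: dominated by P5 (cost 791≤1234, read latency 3.1≤28.4).
P10: dominated by P1 (cost 1083≤1327, read latency 33.0≤41.8).
P11: not dominated (best cost).
P12: not dominated.
Pareto-optimal: P5, P11, P12 → 3.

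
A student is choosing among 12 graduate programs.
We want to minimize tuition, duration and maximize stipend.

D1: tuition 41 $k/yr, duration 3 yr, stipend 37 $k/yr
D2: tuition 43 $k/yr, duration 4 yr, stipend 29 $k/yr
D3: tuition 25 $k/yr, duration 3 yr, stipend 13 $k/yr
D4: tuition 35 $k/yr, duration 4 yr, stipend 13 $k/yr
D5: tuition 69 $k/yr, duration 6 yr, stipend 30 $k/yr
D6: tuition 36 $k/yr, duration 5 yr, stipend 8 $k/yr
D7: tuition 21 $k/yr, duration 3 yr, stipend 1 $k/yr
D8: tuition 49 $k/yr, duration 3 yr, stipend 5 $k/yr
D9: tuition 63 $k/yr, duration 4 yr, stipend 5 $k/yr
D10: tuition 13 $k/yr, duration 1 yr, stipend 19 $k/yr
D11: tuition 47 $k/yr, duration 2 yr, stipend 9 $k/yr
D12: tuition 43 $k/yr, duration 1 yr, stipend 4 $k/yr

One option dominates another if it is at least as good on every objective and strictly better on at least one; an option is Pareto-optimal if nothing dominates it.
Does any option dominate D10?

D1: worse on tuition (41 vs 13).
D2: worse on tuition (43 vs 13).
D3: worse on tuition (25 vs 13).
D4: worse on tuition (35 vs 13).
D5: worse on tuition (69 vs 13).
D6: worse on tuition (36 vs 13).
D7: worse on tuition (21 vs 13).
D8: worse on tuition (49 vs 13).
D9: worse on tuition (63 vs 13).
D11: worse on tuition (47 vs 13).
D12: worse on tuition (43 vs 13).
No option is at least as good as D10 on every objective and strictly better on one.

No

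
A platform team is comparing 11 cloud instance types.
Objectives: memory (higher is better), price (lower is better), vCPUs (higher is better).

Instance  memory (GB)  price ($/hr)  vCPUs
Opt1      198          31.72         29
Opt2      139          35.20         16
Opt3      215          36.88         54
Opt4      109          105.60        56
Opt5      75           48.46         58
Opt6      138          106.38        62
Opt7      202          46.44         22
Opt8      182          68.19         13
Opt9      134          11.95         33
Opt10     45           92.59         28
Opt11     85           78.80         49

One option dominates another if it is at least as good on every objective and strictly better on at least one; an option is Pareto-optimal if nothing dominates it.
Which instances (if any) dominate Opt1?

Opt2: worse on memory (139 vs 198).
Opt3: worse on price (36.88 vs 31.72).
Opt4: worse on memory (109 vs 198).
Opt5: worse on memory (75 vs 198).
Opt6: worse on memory (138 vs 198).
Opt7: worse on price (46.44 vs 31.72).
Opt8: worse on memory (182 vs 198).
Opt9: worse on memory (134 vs 198).
Opt10: worse on memory (45 vs 198).
Opt11: worse on memory (85 vs 198).
No option dominates Opt1.

none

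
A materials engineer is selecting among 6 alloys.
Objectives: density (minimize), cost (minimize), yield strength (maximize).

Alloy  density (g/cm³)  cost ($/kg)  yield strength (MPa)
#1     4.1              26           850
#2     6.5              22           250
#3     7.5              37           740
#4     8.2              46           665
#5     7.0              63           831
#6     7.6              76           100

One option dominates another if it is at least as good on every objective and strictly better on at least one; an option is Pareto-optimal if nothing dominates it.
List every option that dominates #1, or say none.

#2: worse on density (6.5 vs 4.1).
#3: worse on density (7.5 vs 4.1).
#4: worse on density (8.2 vs 4.1).
#5: worse on density (7.0 vs 4.1).
#6: worse on density (7.6 vs 4.1).
No option dominates #1.

none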